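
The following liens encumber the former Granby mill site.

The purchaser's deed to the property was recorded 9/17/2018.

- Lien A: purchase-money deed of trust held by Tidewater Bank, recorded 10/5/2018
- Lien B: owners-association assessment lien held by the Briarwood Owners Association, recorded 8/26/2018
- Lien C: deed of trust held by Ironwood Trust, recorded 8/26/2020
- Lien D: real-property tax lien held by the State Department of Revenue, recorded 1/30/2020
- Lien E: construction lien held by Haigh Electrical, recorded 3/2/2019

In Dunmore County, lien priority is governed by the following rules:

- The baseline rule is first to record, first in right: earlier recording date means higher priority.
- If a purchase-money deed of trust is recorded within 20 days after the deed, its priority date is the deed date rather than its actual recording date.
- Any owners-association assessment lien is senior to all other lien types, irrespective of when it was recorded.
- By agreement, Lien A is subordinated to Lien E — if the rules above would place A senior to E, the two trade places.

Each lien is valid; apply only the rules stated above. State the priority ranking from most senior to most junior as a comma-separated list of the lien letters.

Adjusting effective dates: A was recorded within the 20-day window, so its effective date is the deed date 9/17/2018.
B is an owners-association assessment lien and takes priority over every other lien.
Among the remaining liens, by effective date: A (9/17/2018), E (3/2/2019), D (1/30/2020), C (8/26/2020).
Because A would otherwise rank above E, the subordination swaps them.

B, E, A, D, C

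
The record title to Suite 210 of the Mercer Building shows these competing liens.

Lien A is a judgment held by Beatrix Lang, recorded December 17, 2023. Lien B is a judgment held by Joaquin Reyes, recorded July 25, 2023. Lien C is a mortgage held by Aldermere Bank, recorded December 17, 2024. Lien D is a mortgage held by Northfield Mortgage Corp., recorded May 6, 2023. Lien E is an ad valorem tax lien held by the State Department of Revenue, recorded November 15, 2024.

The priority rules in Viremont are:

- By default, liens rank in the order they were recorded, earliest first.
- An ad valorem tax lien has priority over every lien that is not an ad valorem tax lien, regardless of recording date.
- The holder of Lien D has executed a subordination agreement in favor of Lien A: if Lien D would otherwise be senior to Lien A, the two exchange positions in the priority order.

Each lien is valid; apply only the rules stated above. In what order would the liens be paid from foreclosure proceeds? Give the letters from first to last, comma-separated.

E is an ad valorem tax lien, so it outranks all other liens regardless of date.
The other liens, earliest effective date first: D (May 6, 2023), B (July 25, 2023), A (December 17, 2023), C (December 17, 2024).
The subordination applies — D was senior to A — so D and A swap.

E, A, B, D, C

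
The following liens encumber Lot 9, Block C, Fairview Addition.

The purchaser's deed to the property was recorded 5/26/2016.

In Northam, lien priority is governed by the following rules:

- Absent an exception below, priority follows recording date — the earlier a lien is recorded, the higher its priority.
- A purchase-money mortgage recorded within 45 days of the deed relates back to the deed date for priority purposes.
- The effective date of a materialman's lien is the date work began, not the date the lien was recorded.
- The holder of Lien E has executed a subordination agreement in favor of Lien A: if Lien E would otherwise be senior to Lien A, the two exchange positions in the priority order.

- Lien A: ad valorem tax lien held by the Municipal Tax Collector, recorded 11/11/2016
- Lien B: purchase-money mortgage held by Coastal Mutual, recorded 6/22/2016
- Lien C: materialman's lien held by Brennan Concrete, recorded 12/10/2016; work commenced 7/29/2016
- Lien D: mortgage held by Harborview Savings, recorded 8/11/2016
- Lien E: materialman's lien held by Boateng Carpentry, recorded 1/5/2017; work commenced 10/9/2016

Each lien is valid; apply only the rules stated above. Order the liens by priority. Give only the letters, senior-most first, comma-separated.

Effective dates after the stated exceptions: B relates back to the deed date 5/26/2016; C is treated as recorded 7/29/2016, the work-commencement date; E relates back to 10/9/2016 (work commenced).
By effective date, earliest first: B (5/26/2016), C (7/29/2016), D (8/11/2016), E (10/9/2016), A (11/11/2016).
The subordination applies — E was senior to A — so E and A swap.

B, C, D, A, E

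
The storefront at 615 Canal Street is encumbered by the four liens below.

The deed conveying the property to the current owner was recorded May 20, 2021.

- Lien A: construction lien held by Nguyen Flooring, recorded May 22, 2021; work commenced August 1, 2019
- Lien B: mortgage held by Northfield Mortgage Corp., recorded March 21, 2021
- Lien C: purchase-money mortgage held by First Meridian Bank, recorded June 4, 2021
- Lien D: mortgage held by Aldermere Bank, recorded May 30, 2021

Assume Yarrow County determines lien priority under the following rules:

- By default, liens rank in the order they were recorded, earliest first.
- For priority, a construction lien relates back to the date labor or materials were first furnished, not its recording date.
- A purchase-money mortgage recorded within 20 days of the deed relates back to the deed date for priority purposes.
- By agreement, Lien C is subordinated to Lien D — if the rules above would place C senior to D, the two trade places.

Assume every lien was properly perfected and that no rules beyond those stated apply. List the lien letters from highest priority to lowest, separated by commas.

A, B, D, C

Effective dates: A is treated as recorded August 1, 2019, the work-commencement date; C's effective date is the deed date, May 20, 2021.
By effective date, earliest first: A (August 1, 2019), B (March 21, 2021), C (May 20, 2021), D (May 30, 2021).
The subordination applies — C was senior to D — so C and D swap.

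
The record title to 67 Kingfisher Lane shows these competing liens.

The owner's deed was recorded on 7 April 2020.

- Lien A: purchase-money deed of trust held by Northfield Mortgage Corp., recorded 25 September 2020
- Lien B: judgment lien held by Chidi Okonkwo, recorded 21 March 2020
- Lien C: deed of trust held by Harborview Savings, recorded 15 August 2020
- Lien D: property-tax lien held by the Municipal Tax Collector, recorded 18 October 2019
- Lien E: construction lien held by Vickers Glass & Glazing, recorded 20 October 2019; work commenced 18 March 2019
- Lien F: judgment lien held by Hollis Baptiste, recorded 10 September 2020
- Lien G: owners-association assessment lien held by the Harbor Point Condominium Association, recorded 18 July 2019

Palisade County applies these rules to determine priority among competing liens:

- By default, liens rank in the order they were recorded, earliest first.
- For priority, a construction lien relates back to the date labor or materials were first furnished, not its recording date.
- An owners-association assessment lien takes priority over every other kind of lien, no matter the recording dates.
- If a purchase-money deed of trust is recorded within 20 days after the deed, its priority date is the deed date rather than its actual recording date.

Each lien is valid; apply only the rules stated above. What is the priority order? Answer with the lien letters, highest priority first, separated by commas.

G, E, D, B, C, F, A

First, effective dates: A missed the 20-day window (171 days after the deed), so its recording date stands; E's effective date is 18 March 2019, when work began.
G is an owners-association assessment lien, so it outranks all other liens regardless of date.
The other liens, earliest effective date first: E (18 March 2019), D (18 October 2019), B (21 March 2020), C (15 August 2020), F (10 September 2020), A (25 September 2020).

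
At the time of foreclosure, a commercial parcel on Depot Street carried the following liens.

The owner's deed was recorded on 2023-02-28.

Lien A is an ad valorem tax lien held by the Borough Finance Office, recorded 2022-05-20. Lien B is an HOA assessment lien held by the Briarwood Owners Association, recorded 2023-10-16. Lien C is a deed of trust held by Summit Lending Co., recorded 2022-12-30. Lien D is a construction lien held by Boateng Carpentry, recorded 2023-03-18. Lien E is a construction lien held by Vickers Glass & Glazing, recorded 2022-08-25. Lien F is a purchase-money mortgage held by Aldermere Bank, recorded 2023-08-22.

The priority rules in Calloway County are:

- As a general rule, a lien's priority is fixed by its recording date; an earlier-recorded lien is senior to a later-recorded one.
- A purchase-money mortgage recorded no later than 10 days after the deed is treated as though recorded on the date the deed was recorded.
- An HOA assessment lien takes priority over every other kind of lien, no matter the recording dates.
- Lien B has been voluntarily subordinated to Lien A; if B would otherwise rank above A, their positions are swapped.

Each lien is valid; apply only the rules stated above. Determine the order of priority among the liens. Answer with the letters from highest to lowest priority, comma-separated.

First, effective dates: F was recorded 175 days after the deed, outside the 10-day window, so it keeps its recording date.
B, as an HOA assessment lien, has superpriority and ranks first.
The other liens, earliest effective date first: A (2022-05-20), E (2022-08-25), C (2022-12-30), D (2023-03-18), F (2023-08-22).
The subordination applies — B was senior to A — so B and A swap.

A, B, E, C, D, F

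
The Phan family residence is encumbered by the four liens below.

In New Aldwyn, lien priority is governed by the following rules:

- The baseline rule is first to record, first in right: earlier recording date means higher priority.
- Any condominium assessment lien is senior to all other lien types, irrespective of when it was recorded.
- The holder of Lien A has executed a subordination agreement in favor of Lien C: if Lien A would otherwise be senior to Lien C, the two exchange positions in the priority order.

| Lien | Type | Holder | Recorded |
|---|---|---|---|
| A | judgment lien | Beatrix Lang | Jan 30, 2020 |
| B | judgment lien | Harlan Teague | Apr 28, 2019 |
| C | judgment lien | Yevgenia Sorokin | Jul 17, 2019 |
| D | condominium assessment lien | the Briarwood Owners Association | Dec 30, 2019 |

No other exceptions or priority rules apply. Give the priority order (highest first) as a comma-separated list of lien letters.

D is a condominium assessment lien, so it outranks all other liens regardless of date.
Remaining liens by effective date: B (Apr 28, 2019), C (Jul 17, 2019), A (Jan 30, 2020).
A is already junior to C, so the subordination agreement changes nothing.

D, B, C, A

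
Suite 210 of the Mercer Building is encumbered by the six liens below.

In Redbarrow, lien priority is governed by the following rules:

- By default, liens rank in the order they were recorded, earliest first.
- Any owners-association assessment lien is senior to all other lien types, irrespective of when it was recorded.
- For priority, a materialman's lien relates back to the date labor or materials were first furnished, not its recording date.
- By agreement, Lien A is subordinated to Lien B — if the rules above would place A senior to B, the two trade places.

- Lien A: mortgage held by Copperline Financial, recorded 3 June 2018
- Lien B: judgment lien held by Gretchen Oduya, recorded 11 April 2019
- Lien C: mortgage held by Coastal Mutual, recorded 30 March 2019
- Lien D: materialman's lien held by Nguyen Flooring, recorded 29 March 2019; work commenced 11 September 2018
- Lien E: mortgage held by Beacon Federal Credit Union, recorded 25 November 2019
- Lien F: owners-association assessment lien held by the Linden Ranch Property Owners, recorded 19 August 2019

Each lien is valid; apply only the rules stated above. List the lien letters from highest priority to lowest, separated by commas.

F, B, D, C, A, E

Adjusting effective dates: D's effective date is 11 September 2018, when work began.
F, as an owners-association assessment lien, has superpriority and ranks first.
Ordering the rest by effective date: A (3 June 2018), D (11 September 2018), C (30 March 2019), B (11 April 2019), E (25 November 2019).
A is senior to B before the subordination, so the two trade places.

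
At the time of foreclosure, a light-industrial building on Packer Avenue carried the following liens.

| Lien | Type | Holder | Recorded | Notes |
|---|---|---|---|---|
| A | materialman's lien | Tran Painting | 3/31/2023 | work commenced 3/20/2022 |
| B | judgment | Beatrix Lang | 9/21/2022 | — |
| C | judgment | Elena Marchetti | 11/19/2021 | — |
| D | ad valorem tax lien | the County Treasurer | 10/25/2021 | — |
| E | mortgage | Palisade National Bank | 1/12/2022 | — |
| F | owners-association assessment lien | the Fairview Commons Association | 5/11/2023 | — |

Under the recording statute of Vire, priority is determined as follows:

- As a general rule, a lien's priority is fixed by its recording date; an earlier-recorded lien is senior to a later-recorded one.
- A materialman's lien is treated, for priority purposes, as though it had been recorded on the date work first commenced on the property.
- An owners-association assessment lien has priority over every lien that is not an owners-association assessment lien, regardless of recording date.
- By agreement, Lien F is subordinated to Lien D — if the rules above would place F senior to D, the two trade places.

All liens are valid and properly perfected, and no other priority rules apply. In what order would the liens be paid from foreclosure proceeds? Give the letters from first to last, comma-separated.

Effective dates after the stated exceptions: A relates back to 3/20/2022 (work commenced).
F is an owners-association assessment lien, so it outranks all other liens regardless of date.
Among the remaining liens, by effective date: D (10/25/2021), C (11/19/2021), E (1/12/2022), A (3/20/2022), B (9/21/2022).
Because F would otherwise rank above D, the subordination swaps them.

D, F, C, E, A, B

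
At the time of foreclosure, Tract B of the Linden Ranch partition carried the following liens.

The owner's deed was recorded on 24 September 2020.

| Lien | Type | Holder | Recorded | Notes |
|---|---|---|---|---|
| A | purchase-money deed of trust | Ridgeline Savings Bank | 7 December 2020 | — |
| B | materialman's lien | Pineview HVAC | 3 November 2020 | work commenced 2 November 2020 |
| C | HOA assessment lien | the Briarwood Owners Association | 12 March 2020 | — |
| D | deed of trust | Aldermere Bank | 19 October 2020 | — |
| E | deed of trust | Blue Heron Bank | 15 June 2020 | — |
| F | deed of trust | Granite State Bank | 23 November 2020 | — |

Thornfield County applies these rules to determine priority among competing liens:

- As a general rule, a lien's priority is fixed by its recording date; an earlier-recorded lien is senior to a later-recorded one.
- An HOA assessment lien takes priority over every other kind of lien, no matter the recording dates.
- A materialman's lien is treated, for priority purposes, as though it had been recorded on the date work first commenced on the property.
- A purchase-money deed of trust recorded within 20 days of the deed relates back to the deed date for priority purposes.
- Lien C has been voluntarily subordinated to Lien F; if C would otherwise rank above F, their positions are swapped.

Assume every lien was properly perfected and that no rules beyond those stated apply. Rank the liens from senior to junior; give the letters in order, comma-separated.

First, effective dates: A missed the 20-day window (74 days after the deed), so its recording date stands; B relates back to 2 November 2020 (work commenced).
As an HOA assessment lien, C is senior to every other lien.
Remaining liens by effective date: E (15 June 2020), D (19 October 2020), B (2 November 2020), F (23 November 2020), A (7 December 2020).
C would otherwise be senior to F, so under the subordination agreement C and F exchange positions.

F, E, D, B, C, A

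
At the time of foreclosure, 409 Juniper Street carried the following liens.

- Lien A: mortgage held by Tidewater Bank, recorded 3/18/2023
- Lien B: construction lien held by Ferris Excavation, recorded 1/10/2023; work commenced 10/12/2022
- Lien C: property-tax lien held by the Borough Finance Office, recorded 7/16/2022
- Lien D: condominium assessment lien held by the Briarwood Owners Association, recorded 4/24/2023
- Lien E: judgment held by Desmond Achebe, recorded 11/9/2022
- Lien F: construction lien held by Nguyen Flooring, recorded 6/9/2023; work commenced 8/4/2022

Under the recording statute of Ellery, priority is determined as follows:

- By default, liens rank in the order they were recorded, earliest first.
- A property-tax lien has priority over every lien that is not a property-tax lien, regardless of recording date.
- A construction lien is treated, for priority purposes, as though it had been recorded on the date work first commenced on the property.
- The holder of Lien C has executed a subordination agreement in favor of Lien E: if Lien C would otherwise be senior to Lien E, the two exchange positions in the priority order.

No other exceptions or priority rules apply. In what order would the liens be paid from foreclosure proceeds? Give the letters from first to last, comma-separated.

E, F, B, C, A, D

Effective dates: B's effective date is 10/12/2022, when work began; F's effective date is 8/4/2022, when work began.
As a property-tax lien, C is senior to every other lien.
Ordering the rest by effective date: F (8/4/2022), B (10/12/2022), E (11/9/2022), A (3/18/2023), D (4/24/2023).
Because C would otherwise rank above E, the subordination swaps them.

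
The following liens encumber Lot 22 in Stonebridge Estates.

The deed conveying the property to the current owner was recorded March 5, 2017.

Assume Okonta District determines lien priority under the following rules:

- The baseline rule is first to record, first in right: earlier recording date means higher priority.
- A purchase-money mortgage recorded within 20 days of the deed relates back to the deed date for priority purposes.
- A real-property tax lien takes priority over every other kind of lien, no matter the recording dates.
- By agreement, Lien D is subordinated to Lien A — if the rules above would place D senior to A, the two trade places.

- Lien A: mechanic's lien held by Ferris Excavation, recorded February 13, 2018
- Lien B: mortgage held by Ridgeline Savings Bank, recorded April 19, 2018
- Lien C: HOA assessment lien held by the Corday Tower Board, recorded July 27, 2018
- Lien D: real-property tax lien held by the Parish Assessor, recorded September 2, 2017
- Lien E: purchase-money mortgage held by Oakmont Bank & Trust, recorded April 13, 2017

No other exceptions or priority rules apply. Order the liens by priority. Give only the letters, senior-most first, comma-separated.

Effective dates: E missed the 20-day window (39 days after the deed), so its recording date stands.
D is a real-property tax lien, so it outranks all other liens regardless of date.
Remaining liens by effective date: E (April 13, 2017), A (February 13, 2018), B (April 19, 2018), C (July 27, 2018).
The subordination applies — D was senior to A — so D and A swap.

A, E, D, B, C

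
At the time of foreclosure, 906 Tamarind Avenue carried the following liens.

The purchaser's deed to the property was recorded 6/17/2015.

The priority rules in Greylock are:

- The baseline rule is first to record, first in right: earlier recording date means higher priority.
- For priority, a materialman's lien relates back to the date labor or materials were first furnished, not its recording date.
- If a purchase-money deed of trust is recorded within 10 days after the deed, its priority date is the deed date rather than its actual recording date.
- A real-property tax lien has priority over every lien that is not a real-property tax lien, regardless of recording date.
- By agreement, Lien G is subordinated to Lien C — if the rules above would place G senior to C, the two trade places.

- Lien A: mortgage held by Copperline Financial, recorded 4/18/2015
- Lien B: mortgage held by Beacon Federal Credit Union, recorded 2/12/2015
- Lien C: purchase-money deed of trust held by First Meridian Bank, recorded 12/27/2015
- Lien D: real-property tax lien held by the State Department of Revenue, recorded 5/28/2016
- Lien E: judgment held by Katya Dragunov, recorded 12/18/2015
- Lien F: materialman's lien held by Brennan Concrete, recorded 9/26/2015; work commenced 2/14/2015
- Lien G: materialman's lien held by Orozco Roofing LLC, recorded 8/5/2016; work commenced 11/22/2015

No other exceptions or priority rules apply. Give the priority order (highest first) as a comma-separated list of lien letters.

D, B, F, A, C, E, G

Effective dates after the stated exceptions: C was recorded 193 days after the deed — beyond 10 days — so no relation-back applies; F is treated as recorded 2/14/2015, the work-commencement date; G's effective date is 11/22/2015, when work began.
As a real-property tax lien, D is senior to every other lien.
Ordering the rest by effective date: B (2/12/2015), F (2/14/2015), A (4/18/2015), G (11/22/2015), E (12/18/2015), C (12/27/2015).
G is senior to C before the subordination, so the two trade places.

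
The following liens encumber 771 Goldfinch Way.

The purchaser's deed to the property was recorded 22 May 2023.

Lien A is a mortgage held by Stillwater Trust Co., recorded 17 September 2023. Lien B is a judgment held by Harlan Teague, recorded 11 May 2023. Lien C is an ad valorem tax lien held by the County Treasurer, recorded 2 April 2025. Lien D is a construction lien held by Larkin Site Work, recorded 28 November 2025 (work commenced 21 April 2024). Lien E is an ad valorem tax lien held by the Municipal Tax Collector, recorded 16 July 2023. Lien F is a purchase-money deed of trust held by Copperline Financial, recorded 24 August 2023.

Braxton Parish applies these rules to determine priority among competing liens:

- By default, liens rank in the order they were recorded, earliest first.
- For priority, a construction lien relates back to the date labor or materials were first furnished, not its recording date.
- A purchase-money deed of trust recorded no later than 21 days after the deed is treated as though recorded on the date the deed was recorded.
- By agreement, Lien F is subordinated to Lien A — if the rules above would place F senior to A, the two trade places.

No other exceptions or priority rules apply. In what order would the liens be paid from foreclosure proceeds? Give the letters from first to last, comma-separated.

B, E, A, F, D, C

Adjusting effective dates: D relates back to 21 April 2024 (work commenced); F was recorded 94 days after the deed, outside the 21-day window, so it keeps its recording date.
Ordering by effective date: B (11 May 2023), E (16 July 2023), F (24 August 2023), A (17 September 2023), D (21 April 2024), C (2 April 2025).
F would otherwise be senior to A, so under the subordination agreement F and A exchange positions.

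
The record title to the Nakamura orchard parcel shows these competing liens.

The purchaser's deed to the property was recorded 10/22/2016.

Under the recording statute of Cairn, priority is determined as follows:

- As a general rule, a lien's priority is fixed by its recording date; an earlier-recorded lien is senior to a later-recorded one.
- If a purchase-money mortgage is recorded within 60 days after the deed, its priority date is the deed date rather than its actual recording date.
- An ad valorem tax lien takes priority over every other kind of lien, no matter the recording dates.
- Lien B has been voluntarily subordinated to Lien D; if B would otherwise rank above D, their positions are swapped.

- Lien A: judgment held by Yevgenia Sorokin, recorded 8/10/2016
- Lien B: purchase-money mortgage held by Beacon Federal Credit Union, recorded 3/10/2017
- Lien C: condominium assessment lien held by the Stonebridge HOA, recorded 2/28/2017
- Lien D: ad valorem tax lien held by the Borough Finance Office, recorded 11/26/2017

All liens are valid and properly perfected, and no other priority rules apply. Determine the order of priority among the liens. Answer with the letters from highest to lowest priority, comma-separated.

D, A, C, B

First, effective dates: B was recorded 139 days after the deed, outside the 60-day window, so it keeps its recording date.
D, as an ad valorem tax lien, has superpriority and ranks first.
Among the remaining liens, by effective date: A (8/10/2016), C (2/28/2017), B (3/10/2017).
Since B is not senior to D, the subordination leaves the order unchanged.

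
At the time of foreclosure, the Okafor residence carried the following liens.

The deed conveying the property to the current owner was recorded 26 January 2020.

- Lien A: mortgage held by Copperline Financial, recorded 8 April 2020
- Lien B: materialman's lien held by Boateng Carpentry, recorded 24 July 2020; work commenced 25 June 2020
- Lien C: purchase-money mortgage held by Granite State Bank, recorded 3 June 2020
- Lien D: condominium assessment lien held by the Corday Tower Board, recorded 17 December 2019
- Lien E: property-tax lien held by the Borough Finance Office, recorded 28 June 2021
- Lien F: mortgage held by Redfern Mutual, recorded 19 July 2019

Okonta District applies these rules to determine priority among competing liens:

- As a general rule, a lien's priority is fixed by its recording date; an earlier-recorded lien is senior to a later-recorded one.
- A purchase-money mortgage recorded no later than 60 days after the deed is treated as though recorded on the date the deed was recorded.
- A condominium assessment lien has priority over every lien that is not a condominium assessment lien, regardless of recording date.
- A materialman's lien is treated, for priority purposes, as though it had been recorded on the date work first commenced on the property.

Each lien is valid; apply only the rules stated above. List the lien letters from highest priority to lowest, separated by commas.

D, F, A, C, B, E

Effective dates after the stated exceptions: B's effective date is 25 June 2020, when work began; C was recorded 129 days after the deed, outside the 60-day window, so it keeps its recording date.
D, as a condominium assessment lien, has superpriority and ranks first.
Among the remaining liens, by effective date: F (19 July 2019), A (8 April 2020), C (3 June 2020), B (25 June 2020), E (28 June 2021).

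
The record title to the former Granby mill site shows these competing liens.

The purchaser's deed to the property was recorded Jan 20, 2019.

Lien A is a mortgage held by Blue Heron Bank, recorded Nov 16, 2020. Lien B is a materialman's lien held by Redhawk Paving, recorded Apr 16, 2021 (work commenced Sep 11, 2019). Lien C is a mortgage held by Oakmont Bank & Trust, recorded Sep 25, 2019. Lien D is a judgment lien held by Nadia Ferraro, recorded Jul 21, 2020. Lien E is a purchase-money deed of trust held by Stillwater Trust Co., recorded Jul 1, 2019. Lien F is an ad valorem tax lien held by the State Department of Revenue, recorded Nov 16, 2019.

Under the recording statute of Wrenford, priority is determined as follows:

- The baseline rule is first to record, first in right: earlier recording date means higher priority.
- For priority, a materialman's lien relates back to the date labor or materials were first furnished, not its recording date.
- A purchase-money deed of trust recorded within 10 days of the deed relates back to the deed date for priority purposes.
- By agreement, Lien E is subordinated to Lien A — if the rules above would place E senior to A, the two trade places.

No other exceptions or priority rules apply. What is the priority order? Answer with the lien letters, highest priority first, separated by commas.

A, B, C, F, D, E

Adjusting effective dates: B's effective date is Sep 11, 2019, when work began; E was recorded 162 days after the deed — beyond 10 days — so no relation-back applies.
Ordering by effective date: E (Jul 1, 2019), B (Sep 11, 2019), C (Sep 25, 2019), F (Nov 16, 2019), D (Jul 21, 2020), A (Nov 16, 2020).
The subordination applies — E was senior to A — so E and A swap.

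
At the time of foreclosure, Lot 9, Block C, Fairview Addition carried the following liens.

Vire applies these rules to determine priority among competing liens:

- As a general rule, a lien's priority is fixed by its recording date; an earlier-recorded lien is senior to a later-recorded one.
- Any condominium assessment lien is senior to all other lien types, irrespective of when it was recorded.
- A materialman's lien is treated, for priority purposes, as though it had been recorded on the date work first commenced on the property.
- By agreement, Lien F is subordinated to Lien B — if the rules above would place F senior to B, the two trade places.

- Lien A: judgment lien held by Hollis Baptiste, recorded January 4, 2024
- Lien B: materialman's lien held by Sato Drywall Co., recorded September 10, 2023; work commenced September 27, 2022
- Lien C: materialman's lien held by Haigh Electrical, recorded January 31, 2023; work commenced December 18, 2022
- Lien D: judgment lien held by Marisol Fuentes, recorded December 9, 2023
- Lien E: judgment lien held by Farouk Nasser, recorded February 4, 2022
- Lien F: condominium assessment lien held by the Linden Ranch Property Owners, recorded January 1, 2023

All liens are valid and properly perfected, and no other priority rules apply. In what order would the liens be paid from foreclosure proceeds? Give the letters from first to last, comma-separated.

B, E, F, C, D, A

Effective dates after the stated exceptions: B's effective date is September 27, 2022, when work began; C's effective date is December 18, 2022, when work began.
F is a condominium assessment lien and takes priority over every other lien.
Among the remaining liens, by effective date: E (February 4, 2022), B (September 27, 2022), C (December 18, 2022), D (December 9, 2023), A (January 4, 2024).
F would otherwise be senior to B, so under the subordination agreement F and B exchange positions.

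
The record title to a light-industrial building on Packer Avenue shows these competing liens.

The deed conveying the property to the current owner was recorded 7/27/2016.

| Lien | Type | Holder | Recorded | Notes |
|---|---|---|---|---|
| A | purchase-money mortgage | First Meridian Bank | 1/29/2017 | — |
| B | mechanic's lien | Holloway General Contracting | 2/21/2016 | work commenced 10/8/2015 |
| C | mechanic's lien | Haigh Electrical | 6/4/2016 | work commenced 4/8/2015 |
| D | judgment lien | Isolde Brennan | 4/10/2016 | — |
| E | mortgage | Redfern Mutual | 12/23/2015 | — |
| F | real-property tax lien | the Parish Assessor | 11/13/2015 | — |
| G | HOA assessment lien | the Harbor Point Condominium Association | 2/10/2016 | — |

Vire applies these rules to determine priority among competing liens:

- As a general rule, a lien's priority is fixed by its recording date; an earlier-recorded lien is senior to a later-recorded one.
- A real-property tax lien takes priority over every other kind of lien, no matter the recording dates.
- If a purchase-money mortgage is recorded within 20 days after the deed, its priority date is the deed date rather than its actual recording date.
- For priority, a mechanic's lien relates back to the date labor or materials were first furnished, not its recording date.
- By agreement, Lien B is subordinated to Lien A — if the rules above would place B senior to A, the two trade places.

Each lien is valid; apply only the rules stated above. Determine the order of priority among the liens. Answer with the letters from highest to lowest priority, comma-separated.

F, C, A, E, G, D, B

Adjusting effective dates: A was recorded 186 days after the deed — beyond 20 days — so no relation-back applies; B's effective date is 10/8/2015, when work began; C relates back to 4/8/2015 (work commenced).
F is a real-property tax lien and takes priority over every other lien.
Among the remaining liens, by effective date: C (4/8/2015), B (10/8/2015), E (12/23/2015), G (2/10/2016), D (4/10/2016), A (1/29/2017).
B is senior to A before the subordination, so the two trade places.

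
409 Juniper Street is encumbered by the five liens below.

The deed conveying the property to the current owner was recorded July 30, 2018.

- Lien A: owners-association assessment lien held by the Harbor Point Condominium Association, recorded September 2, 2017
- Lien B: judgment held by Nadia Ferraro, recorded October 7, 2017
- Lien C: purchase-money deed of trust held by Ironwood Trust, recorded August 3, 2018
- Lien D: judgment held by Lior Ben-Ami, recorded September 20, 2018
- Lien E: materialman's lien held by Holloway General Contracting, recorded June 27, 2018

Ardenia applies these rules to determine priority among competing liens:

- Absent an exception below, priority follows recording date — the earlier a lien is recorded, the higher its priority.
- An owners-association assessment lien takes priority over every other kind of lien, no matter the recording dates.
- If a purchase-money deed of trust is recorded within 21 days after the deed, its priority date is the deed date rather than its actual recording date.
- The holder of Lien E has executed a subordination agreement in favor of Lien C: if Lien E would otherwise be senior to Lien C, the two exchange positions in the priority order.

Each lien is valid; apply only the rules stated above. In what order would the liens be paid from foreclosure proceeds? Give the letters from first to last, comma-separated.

A, B, C, E, D

Adjusting effective dates: C relates back to the deed date July 30, 2018.
A, as an owners-association assessment lien, has superpriority and ranks first.
Remaining liens by effective date: B (October 7, 2017), E (June 27, 2018), C (July 30, 2018), D (September 20, 2018).
E is senior to C before the subordination, so the two trade places.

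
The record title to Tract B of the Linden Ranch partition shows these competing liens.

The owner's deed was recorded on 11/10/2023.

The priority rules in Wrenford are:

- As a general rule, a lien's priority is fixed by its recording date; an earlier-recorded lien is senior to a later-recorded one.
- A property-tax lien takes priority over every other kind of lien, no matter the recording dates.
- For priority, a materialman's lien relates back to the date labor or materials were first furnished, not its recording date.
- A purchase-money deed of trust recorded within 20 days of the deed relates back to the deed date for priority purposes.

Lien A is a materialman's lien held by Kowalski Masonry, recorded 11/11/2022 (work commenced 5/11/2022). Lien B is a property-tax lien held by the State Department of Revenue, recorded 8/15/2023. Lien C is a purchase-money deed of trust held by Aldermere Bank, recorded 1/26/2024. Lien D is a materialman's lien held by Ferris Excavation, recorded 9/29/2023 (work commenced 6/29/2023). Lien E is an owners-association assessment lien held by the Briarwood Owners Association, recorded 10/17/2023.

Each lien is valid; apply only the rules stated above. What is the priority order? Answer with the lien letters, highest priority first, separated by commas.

B, A, D, E, C

Effective dates after the stated exceptions: A relates back to 5/11/2022 (work commenced); C missed the 20-day window (77 days after the deed), so its recording date stands; D is treated as recorded 6/29/2023, the work-commencement date.
B, as a property-tax lien, has superpriority and ranks first.
Among the remaining liens, by effective date: A (5/11/2022), D (6/29/2023), E (10/17/2023), C (1/26/2024).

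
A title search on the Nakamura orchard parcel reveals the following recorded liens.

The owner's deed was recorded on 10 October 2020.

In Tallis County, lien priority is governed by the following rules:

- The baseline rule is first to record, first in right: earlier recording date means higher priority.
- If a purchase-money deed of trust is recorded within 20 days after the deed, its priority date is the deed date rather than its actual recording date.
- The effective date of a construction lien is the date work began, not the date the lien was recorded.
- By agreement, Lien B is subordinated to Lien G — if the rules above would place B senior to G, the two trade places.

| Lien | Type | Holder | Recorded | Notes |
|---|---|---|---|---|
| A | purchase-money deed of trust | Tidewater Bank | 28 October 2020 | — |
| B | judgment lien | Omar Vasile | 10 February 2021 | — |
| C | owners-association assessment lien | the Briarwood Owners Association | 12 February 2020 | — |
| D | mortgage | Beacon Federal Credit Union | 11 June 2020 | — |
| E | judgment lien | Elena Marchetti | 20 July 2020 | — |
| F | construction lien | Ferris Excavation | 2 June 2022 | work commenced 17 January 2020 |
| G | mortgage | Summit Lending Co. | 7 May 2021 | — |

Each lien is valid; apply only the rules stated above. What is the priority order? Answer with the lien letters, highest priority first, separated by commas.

Effective dates after the stated exceptions: A's effective date is the deed date, 10 October 2020; F's effective date is 17 January 2020, when work began.
By effective date, earliest first: F (17 January 2020), C (12 February 2020), D (11 June 2020), E (20 July 2020), A (10 October 2020), B (10 February 2021), G (7 May 2021).
The subordination applies — B was senior to G — so B and G swap.

F, C, D, E, A, G, B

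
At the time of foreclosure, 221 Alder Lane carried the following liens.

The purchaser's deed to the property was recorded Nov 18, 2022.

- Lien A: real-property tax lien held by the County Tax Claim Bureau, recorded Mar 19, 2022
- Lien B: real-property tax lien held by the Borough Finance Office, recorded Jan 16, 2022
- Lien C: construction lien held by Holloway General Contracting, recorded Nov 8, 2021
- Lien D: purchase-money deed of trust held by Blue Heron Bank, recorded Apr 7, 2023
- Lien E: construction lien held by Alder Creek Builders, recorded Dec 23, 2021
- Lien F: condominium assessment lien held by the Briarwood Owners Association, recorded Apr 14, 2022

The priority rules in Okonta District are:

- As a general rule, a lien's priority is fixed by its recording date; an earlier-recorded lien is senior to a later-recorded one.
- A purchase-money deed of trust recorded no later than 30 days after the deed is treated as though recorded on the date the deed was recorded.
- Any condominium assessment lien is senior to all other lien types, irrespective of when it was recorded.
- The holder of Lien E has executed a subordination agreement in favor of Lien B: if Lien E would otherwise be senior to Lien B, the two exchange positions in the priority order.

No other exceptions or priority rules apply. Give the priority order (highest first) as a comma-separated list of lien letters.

First, effective dates: D was recorded 140 days after the deed — beyond 30 days — so no relation-back applies.
As a condominium assessment lien, F is senior to every other lien.
Ordering the rest by effective date: C (Nov 8, 2021), E (Dec 23, 2021), B (Jan 16, 2022), A (Mar 19, 2022), D (Apr 7, 2023).
E is senior to B before the subordination, so the two trade places.

F, C, B, E, A, D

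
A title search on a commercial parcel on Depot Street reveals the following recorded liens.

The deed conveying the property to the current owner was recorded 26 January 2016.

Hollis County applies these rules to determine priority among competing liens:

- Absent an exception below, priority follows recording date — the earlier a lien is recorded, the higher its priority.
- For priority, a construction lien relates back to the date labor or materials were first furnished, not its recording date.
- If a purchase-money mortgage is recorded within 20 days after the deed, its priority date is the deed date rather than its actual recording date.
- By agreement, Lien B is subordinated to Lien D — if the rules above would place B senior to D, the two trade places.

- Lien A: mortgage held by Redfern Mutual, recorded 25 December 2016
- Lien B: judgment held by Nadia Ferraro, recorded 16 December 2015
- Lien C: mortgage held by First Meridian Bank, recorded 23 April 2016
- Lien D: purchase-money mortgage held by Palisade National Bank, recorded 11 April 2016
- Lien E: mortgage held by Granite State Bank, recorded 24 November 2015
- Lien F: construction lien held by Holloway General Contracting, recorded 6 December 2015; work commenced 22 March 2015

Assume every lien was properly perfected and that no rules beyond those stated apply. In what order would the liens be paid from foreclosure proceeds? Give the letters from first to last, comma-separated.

Effective dates: D missed the 20-day window (76 days after the deed), so its recording date stands; F's effective date is 22 March 2015, when work began.
Sorted by effective date: F (22 March 2015), E (24 November 2015), B (16 December 2015), D (11 April 2016), C (23 April 2016), A (25 December 2016).
Because B would otherwise rank above D, the subordination swaps them.

F, E, D, B, C, A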